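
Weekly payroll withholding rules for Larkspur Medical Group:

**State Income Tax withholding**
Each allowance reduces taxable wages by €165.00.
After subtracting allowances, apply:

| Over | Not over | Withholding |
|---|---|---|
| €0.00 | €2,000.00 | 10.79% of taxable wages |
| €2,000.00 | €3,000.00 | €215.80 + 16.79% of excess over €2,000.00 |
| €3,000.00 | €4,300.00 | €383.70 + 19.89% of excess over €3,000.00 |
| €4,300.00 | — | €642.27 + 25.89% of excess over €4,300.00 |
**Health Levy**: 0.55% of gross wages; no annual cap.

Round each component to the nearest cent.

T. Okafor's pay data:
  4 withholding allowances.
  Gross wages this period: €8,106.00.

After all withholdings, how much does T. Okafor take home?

State Income Tax: taxable = €8,106.00 − 4×€165.00 = €7,446.00
  €642.27 + 25.89% × (€7,446.00 − €4,300.00) = €642.27 + 25.89% × €3,146.00 = €1,456.77
Health Levy: 0.55% × €8,106.00 = €44.58
Total withheld: €1,456.77 + €44.58 = €1,501.35
Net pay: €8,106.00 − €1,501.35 = €6,604.65

€6,604.65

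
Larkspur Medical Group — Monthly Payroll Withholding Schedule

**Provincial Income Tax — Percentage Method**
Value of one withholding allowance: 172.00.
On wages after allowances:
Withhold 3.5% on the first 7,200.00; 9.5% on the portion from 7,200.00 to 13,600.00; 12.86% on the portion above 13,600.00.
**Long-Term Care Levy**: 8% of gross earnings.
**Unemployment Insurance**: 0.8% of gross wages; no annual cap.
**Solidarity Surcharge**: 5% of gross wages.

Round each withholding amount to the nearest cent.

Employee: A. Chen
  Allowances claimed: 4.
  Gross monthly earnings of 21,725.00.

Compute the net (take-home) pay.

16,910.55

Provincial Income Tax: taxable = 21,725.00 − 4×172.00 = 21,037.00
  860.00 + 12.86% × (21,037.00 − 13,600.00) = 860.00 + 12.86% × 7,437.00 = 1,816.40
Long-Term Care Levy: 8% × 21,725.00 = 1,738.00
Unemployment Insurance: 0.8% × 21,725.00 = 173.80
Solidarity Surcharge: 5% × 21,725.00 = 1,086.25
Total withheld: 1,816.40 + 1,738.00 + 173.80 + 1,086.25 = 4,814.45
Net pay: 21,725.00 − 4,814.45 = 16,910.55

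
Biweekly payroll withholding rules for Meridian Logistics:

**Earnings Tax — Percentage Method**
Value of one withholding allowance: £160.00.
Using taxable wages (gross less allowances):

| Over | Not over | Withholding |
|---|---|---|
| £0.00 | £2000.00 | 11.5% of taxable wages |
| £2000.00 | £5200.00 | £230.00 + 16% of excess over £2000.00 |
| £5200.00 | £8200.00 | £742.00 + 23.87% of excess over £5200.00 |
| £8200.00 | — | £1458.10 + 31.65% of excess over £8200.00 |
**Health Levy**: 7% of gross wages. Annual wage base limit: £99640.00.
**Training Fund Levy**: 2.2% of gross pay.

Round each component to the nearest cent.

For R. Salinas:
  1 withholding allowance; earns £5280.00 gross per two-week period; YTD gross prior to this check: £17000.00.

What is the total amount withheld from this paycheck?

£1214.96

Earnings Tax: taxable = £5280.00 − 1×£160.00 = £5120.00
  £230.00 + 16% × (£5120.00 − £2000.00) = £230.00 + 16% × £3120.00 = £729.20
Health Levy: 7% × £5280.00 = £369.60
Training Fund Levy: 2.2% × £5280.00 = £116.16
Total: £729.20 + £369.60 + £116.16 = £1214.96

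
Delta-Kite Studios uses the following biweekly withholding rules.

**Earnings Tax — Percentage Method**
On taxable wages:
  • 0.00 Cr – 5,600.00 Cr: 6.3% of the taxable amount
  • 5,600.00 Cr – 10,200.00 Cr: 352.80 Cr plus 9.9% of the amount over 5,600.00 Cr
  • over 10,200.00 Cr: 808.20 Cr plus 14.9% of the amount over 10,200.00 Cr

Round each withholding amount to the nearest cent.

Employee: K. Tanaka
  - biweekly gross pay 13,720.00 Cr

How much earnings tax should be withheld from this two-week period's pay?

1,332.68 Cr

Earnings Tax: taxable = 13,720.00 Cr
  808.20 Cr + 14.9% × (13,720.00 Cr − 10,200.00 Cr) = 808.20 Cr + 14.9% × 3,520.00 Cr = 1,332.68 Cr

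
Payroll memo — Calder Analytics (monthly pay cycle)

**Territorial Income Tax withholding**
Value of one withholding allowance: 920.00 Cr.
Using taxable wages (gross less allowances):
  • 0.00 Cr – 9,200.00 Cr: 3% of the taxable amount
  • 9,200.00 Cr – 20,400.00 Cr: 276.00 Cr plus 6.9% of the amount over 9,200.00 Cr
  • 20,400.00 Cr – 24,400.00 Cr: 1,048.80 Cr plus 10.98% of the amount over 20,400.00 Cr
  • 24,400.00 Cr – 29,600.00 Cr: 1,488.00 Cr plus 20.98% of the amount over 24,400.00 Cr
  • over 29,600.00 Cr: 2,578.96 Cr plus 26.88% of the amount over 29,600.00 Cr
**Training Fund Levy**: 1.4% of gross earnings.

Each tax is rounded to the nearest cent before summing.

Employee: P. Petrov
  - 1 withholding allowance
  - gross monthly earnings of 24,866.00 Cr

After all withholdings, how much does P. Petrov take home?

Territorial Income Tax: taxable = 24,866.00 Cr − 1×920.00 Cr = 23,946.00 Cr
  1,048.80 Cr + 10.98% × (23,946.00 Cr − 20,400.00 Cr) = 1,048.80 Cr + 10.98% × 3,546.00 Cr = 1,438.15 Cr
Training Fund Levy: 1.4% × 24,866.00 Cr = 348.12 Cr
Total withheld: 1,438.15 Cr + 348.12 Cr = 1,786.27 Cr
Net pay: 24,866.00 Cr − 1,786.27 Cr = 23,079.73 Cr

23,079.73 Cr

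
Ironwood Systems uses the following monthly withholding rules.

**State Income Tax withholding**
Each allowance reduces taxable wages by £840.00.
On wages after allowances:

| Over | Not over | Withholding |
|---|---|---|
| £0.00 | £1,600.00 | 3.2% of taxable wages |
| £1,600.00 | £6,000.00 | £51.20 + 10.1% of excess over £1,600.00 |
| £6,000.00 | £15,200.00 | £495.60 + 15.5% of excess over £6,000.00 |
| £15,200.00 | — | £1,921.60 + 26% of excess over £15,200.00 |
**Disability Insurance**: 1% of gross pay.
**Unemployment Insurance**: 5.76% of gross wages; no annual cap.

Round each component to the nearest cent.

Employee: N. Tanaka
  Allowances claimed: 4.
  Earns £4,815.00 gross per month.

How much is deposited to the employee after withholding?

£4,442.95

State Income Tax: taxable = £4,815.00 − 4×£840.00 = £1,455.00
  3.2% × £1,455.00 = £46.56
Disability Insurance: 1% × £4,815.00 = £48.15
Unemployment Insurance: 5.76% × £4,815.00 = £277.34
Total withheld: £46.56 + £48.15 + £277.34 = £372.05
Net pay: £4,815.00 − £372.05 = £4,442.95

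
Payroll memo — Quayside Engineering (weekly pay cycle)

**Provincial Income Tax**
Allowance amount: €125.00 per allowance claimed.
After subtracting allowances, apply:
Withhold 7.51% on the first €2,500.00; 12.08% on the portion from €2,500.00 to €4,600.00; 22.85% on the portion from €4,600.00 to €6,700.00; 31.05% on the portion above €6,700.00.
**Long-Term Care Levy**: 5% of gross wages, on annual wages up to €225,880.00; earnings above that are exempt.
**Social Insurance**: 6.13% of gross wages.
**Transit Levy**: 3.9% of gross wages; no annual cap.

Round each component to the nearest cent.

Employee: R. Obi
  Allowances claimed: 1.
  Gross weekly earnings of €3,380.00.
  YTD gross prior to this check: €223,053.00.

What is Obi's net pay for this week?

Provincial Income Tax: taxable = €3,380.00 − 1×€125.00 = €3,255.00
  €187.75 + 12.08% × (€3,255.00 − €2,500.00) = €187.75 + 12.08% × €755.00 = €278.95
Long-Term Care Levy: cap €225,880.00 − YTD €223,053.00 = €2,827.00 subject; 5% × €2,827.00 = €141.35
Social Insurance: 6.13% × €3,380.00 = €207.19
Transit Levy: 3.9% × €3,380.00 = €131.82
Total withheld: €278.95 + €141.35 + €207.19 + €131.82 = €759.31
Net pay: €3,380.00 − €759.31 = €2,620.69

€2,620.69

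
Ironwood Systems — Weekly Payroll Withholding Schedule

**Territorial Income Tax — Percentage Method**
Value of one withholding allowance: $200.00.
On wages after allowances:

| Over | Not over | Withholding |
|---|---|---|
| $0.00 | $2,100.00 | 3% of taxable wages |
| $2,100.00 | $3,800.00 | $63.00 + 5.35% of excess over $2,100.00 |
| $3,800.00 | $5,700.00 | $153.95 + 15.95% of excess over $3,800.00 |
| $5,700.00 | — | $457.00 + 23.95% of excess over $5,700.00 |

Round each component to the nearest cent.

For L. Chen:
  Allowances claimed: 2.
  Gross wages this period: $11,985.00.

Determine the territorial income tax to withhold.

$1,866.46

Territorial Income Tax: taxable = $11,985.00 − 2×$200.00 = $11,585.00
  $457.00 + 23.95% × ($11,585.00 − $5,700.00) = $457.00 + 23.95% × $5,885.00 = $1,866.46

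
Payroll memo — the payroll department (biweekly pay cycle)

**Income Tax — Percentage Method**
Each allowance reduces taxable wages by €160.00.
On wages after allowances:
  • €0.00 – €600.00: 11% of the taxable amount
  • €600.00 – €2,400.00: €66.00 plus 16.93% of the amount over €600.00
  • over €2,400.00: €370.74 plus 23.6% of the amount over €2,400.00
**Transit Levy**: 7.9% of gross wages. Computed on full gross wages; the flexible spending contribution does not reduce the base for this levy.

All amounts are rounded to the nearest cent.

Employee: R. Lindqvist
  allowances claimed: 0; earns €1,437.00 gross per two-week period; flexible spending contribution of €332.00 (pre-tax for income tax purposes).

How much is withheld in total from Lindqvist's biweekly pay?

Income Tax: taxable = €1,437.00 − €332.00 = €1,105.00
  €66.00 + 16.93% × (€1,105.00 − €600.00) = €66.00 + 16.93% × €505.00 = €151.50
Transit Levy: 7.9% × €1,437.00 = €113.52
Total: €151.50 + €113.52 = €265.02

€265.02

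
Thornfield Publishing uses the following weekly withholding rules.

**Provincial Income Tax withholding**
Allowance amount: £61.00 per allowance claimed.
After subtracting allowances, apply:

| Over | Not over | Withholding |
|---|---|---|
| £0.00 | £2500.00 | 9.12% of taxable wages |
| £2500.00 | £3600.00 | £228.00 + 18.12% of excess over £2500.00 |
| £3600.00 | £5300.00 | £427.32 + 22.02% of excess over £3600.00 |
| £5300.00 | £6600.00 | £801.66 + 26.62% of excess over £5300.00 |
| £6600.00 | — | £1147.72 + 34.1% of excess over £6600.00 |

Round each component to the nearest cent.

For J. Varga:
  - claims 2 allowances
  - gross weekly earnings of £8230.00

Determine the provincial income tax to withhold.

£1661.95

Provincial Income Tax: taxable = £8230.00 − 2×£61.00 = £8108.00
  £1147.72 + 34.1% × (£8108.00 − £6600.00) = £1147.72 + 34.1% × £1508.00 = £1661.95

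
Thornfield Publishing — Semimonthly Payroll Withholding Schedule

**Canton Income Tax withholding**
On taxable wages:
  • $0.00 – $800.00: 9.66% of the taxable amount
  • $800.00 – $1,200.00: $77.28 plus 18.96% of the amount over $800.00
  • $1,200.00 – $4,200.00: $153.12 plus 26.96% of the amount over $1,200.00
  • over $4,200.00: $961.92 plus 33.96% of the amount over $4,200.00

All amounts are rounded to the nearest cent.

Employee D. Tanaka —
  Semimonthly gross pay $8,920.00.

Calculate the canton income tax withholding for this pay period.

$2,564.83

Canton Income Tax: taxable = $8,920.00
  $961.92 + 33.96% × ($8,920.00 − $4,200.00) = $961.92 + 33.96% × $4,720.00 = $2,564.83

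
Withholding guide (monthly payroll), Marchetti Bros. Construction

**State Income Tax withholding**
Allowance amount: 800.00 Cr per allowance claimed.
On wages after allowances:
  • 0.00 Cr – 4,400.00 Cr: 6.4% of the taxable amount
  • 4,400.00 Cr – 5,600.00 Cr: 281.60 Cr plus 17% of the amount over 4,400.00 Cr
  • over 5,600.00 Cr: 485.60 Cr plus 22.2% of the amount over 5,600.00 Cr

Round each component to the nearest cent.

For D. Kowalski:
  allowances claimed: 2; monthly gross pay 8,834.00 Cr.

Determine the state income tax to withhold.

848.35 Cr

State Income Tax: taxable = 8,834.00 Cr − 2×800.00 Cr = 7,234.00 Cr
  485.60 Cr + 22.2% × (7,234.00 Cr − 5,600.00 Cr) = 485.60 Cr + 22.2% × 1,634.00 Cr = 848.35 Cr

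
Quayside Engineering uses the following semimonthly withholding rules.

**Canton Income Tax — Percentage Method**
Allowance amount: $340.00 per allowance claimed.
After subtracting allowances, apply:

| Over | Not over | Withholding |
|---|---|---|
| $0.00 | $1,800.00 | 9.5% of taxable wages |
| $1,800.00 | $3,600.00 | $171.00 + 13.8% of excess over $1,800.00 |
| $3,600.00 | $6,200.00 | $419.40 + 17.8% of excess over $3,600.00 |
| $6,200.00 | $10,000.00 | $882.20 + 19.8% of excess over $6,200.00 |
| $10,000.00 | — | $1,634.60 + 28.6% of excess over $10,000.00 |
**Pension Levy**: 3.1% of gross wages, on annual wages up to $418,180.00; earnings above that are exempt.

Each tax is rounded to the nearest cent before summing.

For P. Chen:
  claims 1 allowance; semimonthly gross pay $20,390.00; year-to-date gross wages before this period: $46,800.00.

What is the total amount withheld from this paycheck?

Canton Income Tax: taxable = $20,390.00 − 1×$340.00 = $20,050.00
  $1,634.60 + 28.6% × ($20,050.00 − $10,000.00) = $1,634.60 + 28.6% × $10,050.00 = $4,508.90
Pension Levy: 3.1% × $20,390.00 = $632.09
Total: $4,508.90 + $632.09 = $5,140.99

$5,140.99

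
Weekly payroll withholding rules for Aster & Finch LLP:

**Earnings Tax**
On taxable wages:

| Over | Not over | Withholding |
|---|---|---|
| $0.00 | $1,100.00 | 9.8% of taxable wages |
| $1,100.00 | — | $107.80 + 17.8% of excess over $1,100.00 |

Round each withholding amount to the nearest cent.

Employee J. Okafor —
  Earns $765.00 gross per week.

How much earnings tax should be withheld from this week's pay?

$74.97

Earnings Tax: taxable = $765.00
  9.8% × $765.00 = $74.97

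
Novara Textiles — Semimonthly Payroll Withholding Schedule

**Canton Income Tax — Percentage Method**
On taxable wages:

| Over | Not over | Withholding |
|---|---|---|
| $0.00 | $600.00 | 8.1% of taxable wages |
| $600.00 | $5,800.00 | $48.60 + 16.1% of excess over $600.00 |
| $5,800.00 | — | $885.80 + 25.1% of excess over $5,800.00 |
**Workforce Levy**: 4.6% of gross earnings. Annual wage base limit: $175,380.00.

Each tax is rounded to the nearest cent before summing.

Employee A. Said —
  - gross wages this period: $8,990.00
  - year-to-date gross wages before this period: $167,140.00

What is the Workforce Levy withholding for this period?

$379.04

Workforce Levy: cap $175,380.00 − YTD $167,140.00 = $8,240.00 subject; 4.6% × $8,240.00 = $379.04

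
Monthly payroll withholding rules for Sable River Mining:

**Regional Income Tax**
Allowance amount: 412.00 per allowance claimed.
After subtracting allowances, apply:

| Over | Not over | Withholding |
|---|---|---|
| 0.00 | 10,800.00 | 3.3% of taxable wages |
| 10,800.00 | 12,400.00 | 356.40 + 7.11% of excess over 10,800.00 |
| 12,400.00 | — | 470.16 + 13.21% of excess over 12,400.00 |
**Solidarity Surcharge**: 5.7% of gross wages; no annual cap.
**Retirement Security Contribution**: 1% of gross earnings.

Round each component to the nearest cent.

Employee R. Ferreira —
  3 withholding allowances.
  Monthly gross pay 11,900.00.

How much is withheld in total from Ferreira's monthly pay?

Regional Income Tax: taxable = 11,900.00 − 3×412.00 = 10,664.00
  3.3% × 10,664.00 = 351.91
Solidarity Surcharge: 5.7% × 11,900.00 = 678.30
Retirement Security Contribution: 1% × 11,900.00 = 119.00
Total: 351.91 + 678.30 + 119.00 = 1,149.21

1,149.21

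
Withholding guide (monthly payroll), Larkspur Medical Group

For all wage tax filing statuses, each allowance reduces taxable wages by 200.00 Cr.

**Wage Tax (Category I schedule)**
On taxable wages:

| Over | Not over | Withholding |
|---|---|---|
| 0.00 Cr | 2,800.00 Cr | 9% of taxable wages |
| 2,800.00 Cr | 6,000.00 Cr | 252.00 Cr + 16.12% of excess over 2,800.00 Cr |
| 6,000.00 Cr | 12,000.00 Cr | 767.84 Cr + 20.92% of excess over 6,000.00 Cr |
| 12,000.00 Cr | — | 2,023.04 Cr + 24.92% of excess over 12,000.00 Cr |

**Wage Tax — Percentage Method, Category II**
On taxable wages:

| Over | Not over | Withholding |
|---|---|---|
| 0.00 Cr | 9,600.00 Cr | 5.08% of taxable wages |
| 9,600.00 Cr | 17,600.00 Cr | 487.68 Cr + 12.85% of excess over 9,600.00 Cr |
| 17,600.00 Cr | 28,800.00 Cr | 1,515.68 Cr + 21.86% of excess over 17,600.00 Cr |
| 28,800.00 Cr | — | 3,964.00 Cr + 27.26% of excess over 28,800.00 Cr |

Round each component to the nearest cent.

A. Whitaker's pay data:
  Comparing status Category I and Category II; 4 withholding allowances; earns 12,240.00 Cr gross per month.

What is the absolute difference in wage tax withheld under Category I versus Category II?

Wage Tax (Category I): taxable = 12,240.00 Cr − 4×200.00 Cr = 11,440.00 Cr
  767.84 Cr + 20.92% × (11,440.00 Cr − 6,000.00 Cr) = 767.84 Cr + 20.92% × 5,440.00 Cr = 1,905.89 Cr
Wage Tax (Category II): taxable = 12,240.00 Cr − 4×200.00 Cr = 11,440.00 Cr
  487.68 Cr + 12.85% × (11,440.00 Cr − 9,600.00 Cr) = 487.68 Cr + 12.85% × 1,840.00 Cr = 724.12 Cr
Difference: |1,905.89 Cr − 724.12 Cr| = 1,181.77 Cr (higher under Category I)

1,181.77 Cr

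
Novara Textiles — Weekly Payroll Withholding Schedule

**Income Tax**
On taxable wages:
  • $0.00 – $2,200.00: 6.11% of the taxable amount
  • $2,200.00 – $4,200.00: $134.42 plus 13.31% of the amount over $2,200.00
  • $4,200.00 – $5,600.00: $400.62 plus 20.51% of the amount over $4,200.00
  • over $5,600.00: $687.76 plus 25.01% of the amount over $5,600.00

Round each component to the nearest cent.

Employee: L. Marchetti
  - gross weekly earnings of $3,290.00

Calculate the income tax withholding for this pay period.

$279.50

Income Tax: taxable = $3,290.00
  $134.42 + 13.31% × ($3,290.00 − $2,200.00) = $134.42 + 13.31% × $1,090.00 = $279.50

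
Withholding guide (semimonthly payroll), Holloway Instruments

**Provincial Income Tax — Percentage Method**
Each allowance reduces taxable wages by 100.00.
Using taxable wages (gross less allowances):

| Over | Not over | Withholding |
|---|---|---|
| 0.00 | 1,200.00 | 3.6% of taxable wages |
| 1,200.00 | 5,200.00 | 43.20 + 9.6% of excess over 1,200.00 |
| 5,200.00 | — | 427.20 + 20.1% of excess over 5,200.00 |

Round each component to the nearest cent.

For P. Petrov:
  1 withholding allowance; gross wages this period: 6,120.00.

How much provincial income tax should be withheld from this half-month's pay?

592.02

Provincial Income Tax: taxable = 6,120.00 − 1×100.00 = 6,020.00
  427.20 + 20.1% × (6,020.00 − 5,200.00) = 427.20 + 20.1% × 820.00 = 592.02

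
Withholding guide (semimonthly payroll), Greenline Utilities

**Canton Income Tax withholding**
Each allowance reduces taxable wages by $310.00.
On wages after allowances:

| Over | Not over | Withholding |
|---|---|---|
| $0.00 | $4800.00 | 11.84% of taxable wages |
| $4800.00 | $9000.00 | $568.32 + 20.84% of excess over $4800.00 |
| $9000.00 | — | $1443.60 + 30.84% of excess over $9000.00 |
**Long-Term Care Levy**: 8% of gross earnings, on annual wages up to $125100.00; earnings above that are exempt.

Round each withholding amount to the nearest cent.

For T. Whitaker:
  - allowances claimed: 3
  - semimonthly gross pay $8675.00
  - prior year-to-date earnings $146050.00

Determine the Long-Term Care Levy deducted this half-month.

Long-Term Care Levy: YTD $146050.00 ≥ cap $125100.00 → $0.00

$0.00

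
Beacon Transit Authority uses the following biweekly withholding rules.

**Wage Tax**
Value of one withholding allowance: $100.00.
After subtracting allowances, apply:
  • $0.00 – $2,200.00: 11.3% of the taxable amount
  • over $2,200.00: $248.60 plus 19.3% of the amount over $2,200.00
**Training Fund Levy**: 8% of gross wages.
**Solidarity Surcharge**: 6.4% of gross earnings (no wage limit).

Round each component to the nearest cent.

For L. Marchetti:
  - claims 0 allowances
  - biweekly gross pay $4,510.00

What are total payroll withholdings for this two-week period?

Wage Tax: taxable = $4,510.00
  $248.60 + 19.3% × ($4,510.00 − $2,200.00) = $248.60 + 19.3% × $2,310.00 = $694.43
Training Fund Levy: 8% × $4,510.00 = $360.80
Solidarity Surcharge: 6.4% × $4,510.00 = $288.64
Total: $694.43 + $360.80 + $288.64 = $1,343.87

$1,343.87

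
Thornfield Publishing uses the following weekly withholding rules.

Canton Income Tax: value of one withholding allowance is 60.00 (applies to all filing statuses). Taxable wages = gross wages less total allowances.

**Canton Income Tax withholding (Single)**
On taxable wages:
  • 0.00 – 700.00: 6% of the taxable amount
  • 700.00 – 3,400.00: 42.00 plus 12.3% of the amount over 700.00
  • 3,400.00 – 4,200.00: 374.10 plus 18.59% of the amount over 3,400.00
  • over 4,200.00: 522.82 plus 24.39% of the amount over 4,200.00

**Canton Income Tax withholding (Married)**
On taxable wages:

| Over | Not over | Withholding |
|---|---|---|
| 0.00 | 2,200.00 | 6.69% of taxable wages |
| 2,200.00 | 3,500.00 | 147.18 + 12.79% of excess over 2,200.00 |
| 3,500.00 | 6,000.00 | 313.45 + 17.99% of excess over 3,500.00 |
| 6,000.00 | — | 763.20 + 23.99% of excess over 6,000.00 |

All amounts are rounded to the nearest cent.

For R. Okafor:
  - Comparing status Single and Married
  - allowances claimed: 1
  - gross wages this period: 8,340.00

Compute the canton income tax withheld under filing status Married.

Canton Income Tax (Married): taxable = 8,340.00 − 1×60.00 = 8,280.00
  763.20 + 23.99% × (8,280.00 − 6,000.00) = 763.20 + 23.99% × 2,280.00 = 1,310.17

1,310.17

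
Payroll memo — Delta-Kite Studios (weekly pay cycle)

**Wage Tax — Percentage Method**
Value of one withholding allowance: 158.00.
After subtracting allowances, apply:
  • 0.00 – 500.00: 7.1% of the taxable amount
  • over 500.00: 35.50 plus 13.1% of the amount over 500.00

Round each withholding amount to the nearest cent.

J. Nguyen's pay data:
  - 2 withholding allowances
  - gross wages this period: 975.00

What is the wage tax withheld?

56.33

Wage Tax: taxable = 975.00 − 2×158.00 = 659.00
  35.50 + 13.1% × (659.00 − 500.00) = 35.50 + 13.1% × 159.00 = 56.33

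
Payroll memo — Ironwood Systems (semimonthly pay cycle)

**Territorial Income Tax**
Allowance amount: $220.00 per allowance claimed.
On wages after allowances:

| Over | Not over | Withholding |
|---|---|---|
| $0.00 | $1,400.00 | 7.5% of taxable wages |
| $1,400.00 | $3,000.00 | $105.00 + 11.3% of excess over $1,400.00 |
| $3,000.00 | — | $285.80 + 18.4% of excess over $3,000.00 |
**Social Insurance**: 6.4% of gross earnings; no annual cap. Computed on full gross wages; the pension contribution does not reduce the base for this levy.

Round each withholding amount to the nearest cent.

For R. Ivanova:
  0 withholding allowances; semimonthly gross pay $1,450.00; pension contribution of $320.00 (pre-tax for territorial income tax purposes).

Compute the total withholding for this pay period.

$177.55

Territorial Income Tax: taxable = $1,450.00 − $320.00 = $1,130.00
  7.5% × $1,130.00 = $84.75
Social Insurance: 6.4% × $1,450.00 = $92.80
Total: $84.75 + $92.80 = $177.55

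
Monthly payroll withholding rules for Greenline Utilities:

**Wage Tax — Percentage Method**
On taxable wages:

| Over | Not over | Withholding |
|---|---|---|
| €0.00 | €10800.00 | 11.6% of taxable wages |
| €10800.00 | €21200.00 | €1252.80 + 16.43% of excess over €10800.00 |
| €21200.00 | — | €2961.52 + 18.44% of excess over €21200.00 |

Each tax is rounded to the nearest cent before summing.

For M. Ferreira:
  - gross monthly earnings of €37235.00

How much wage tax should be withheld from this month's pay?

€5918.37

Wage Tax: taxable = €37235.00
  €2961.52 + 18.44% × (€37235.00 − €21200.00) = €2961.52 + 18.44% × €16035.00 = €5918.37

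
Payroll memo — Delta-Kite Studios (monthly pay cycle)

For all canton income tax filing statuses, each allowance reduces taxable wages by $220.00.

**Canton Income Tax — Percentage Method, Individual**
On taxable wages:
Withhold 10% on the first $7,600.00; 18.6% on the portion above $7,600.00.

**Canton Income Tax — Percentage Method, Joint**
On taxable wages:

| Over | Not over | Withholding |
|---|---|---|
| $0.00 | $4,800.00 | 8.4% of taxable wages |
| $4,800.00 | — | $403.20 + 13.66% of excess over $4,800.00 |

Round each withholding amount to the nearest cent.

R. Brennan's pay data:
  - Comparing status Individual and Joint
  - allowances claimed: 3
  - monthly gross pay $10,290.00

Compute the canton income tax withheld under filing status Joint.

Canton Income Tax (Joint): taxable = $10,290.00 − 3×$220.00 = $9,630.00
  $403.20 + 13.66% × ($9,630.00 − $4,800.00) = $403.20 + 13.66% × $4,830.00 = $1,062.98

$1,062.98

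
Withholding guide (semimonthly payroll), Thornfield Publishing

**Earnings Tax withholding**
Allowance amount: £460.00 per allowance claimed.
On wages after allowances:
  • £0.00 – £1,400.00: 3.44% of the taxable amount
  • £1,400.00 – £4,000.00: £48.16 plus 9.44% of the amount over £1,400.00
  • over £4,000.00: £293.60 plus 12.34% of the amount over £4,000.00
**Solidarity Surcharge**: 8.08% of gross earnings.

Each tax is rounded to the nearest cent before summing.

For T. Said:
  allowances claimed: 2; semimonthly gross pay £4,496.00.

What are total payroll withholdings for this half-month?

£616.85

Earnings Tax: taxable = £4,496.00 − 2×£460.00 = £3,576.00
  £48.16 + 9.44% × (£3,576.00 − £1,400.00) = £48.16 + 9.44% × £2,176.00 = £253.57
Solidarity Surcharge: 8.08% × £4,496.00 = £363.28
Total: £253.57 + £363.28 = £616.85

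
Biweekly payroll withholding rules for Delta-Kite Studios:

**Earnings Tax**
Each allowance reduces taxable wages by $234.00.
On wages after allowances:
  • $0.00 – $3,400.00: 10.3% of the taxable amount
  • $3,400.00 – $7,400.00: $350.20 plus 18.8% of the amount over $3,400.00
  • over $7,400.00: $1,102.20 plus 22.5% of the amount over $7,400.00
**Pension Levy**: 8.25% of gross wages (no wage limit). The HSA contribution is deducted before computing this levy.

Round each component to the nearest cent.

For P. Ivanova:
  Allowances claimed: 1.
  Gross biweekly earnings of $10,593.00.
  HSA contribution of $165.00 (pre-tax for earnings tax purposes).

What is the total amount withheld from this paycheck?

$2,591.16

Earnings Tax: taxable = $10,593.00 − $165.00 − 1×$234.00 = $10,194.00
  $1,102.20 + 22.5% × ($10,194.00 − $7,400.00) = $1,102.20 + 22.5% × $2,794.00 = $1,730.85
Pension Levy: 8.25% × $10,428.00 = $860.31
Total: $1,730.85 + $860.31 = $2,591.16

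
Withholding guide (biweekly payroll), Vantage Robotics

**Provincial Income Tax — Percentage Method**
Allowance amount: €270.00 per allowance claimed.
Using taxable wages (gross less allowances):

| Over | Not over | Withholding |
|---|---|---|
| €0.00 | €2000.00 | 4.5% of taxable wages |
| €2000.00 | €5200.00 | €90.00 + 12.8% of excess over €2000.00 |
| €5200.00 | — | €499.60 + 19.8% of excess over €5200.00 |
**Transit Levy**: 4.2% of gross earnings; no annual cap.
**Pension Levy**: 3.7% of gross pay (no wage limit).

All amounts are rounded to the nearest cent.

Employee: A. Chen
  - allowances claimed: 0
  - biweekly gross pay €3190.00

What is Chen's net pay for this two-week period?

Provincial Income Tax: taxable = €3190.00
  €90.00 + 12.8% × (€3190.00 − €2000.00) = €90.00 + 12.8% × €1190.00 = €242.32
Transit Levy: 4.2% × €3190.00 = €133.98
Pension Levy: 3.7% × €3190.00 = €118.03
Total withheld: €242.32 + €133.98 + €118.03 = €494.33
Net pay: €3190.00 − €494.33 = €2695.67

€2695.67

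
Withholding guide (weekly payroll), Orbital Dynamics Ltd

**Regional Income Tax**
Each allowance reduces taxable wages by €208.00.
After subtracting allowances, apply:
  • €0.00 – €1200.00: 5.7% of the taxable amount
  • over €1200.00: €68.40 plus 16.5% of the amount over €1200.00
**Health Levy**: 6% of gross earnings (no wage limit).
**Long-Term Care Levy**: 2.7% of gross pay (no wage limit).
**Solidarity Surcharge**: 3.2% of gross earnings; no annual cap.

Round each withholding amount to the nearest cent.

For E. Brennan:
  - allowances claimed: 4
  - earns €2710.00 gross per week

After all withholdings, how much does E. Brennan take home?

Regional Income Tax: taxable = €2710.00 − 4×€208.00 = €1878.00
  €68.40 + 16.5% × (€1878.00 − €1200.00) = €68.40 + 16.5% × €678.00 = €180.27
Health Levy: 6% × €2710.00 = €162.60
Long-Term Care Levy: 2.7% × €2710.00 = €73.17
Solidarity Surcharge: 3.2% × €2710.00 = €86.72
Total withheld: €180.27 + €162.60 + €73.17 + €86.72 = €502.76
Net pay: €2710.00 − €502.76 = €2207.24

€2207.24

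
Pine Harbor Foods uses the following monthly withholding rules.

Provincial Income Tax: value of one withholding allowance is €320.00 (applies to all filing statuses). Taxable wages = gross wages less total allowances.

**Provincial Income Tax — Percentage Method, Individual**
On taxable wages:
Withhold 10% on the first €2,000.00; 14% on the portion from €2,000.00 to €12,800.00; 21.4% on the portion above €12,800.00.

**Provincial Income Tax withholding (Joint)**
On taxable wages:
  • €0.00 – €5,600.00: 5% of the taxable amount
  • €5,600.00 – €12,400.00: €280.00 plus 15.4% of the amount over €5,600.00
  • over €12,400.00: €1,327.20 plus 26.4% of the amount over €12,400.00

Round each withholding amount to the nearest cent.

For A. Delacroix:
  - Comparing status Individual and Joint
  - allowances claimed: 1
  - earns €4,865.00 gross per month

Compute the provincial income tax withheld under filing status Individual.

Provincial Income Tax (Individual): taxable = €4,865.00 − 1×€320.00 = €4,545.00
  €200.00 + 14% × (€4,545.00 − €2,000.00) = €200.00 + 14% × €2,545.00 = €556.30

€556.30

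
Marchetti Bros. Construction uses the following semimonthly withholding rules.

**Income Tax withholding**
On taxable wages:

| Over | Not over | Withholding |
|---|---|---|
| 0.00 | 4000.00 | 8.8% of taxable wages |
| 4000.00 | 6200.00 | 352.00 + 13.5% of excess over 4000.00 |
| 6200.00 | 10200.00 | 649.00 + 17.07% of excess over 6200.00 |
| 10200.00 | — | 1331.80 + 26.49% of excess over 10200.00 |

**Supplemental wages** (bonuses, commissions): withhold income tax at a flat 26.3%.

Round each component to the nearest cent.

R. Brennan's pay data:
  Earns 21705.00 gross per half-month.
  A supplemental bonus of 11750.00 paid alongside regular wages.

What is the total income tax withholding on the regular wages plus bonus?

Income Tax: taxable = 21705.00
  1331.80 + 26.49% × (21705.00 − 10200.00) = 1331.80 + 26.49% × 11505.00 = 4379.47
Supplemental (26.3% flat on bonus): 26.3% × 11750.00 = 3090.25
Total income tax: 4379.47 + 3090.25 = 7469.72

7469.72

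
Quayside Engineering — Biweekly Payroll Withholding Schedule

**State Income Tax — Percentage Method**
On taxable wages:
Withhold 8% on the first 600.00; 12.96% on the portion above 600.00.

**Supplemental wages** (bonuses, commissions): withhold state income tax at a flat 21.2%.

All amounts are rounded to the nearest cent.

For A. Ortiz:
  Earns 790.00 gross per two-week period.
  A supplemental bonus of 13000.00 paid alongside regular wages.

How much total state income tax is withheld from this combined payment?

2828.62

State Income Tax: taxable = 790.00
  48.00 + 12.96% × (790.00 − 600.00) = 48.00 + 12.96% × 190.00 = 72.62
Supplemental (21.2% flat on bonus): 21.2% × 13000.00 = 2756.00
Total state income tax: 72.62 + 2756.00 = 2828.62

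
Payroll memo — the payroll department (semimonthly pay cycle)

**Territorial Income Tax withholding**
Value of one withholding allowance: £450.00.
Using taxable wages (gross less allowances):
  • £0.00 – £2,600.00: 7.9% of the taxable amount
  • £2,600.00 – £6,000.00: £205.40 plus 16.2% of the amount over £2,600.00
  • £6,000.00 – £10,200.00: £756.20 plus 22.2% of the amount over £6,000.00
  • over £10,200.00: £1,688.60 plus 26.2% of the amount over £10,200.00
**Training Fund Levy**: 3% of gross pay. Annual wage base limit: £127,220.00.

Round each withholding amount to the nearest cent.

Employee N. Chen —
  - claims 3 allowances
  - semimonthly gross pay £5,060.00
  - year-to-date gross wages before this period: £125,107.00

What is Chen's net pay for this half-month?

Territorial Income Tax: taxable = £5,060.00 − 3×£450.00 = £3,710.00
  £205.40 + 16.2% × (£3,710.00 − £2,600.00) = £205.40 + 16.2% × £1,110.00 = £385.22
Training Fund Levy: cap £127,220.00 − YTD £125,107.00 = £2,113.00 subject; 3% × £2,113.00 = £63.39
Total withheld: £385.22 + £63.39 = £448.61
Net pay: £5,060.00 − £448.61 = £4,611.39

£4,611.39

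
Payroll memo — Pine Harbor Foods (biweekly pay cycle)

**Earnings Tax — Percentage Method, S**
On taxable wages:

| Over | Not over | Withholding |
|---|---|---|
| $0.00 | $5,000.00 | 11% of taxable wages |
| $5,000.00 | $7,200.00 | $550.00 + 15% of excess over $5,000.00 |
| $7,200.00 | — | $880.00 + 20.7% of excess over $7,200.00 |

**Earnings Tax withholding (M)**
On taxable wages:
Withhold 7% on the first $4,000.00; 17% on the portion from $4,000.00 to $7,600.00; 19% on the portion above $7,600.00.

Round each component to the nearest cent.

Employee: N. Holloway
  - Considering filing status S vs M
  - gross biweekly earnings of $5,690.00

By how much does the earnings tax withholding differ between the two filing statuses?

$86.20

Earnings Tax (S): taxable = $5,690.00
  $550.00 + 15% × ($5,690.00 − $5,000.00) = $550.00 + 15% × $690.00 = $653.50
Earnings Tax (M): taxable = $5,690.00
  $280.00 + 17% × ($5,690.00 − $4,000.00) = $280.00 + 17% × $1,690.00 = $567.30
Difference: |$653.50 − $567.30| = $86.20 (higher under S)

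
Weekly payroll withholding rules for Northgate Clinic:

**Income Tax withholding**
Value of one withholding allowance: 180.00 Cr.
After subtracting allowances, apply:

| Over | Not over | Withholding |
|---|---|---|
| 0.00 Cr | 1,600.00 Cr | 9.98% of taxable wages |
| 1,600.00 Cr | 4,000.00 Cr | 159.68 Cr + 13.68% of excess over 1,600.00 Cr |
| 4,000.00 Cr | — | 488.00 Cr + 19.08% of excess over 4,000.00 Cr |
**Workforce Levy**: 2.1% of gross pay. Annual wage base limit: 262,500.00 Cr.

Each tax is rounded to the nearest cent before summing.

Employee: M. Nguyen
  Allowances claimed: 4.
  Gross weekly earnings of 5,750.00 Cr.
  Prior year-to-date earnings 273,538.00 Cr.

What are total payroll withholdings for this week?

684.52 Cr

Income Tax: taxable = 5,750.00 Cr − 4×180.00 Cr = 5,030.00 Cr
  488.00 Cr + 19.08% × (5,030.00 Cr − 4,000.00 Cr) = 488.00 Cr + 19.08% × 1,030.00 Cr = 684.52 Cr
Workforce Levy: YTD 273,538.00 Cr ≥ cap 262,500.00 Cr → 0.00 Cr
Total: 684.52 Cr + 0.00 Cr = 684.52 Cr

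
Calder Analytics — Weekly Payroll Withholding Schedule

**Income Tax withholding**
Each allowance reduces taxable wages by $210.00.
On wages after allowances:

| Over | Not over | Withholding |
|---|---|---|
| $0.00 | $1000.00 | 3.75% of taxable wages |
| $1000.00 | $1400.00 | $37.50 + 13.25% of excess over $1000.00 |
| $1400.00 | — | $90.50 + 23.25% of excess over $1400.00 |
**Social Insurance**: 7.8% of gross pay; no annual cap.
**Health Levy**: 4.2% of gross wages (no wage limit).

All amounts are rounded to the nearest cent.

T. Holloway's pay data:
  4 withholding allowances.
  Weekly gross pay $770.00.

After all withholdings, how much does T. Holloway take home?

$677.60

Income Tax: taxable = $770.00 − 4×$210.00 = $-70.00
  Taxable ≤ 0 → $0.00
Social Insurance: 7.8% × $770.00 = $60.06
Health Levy: 4.2% × $770.00 = $32.34
Total withheld: $0.00 + $60.06 + $32.34 = $92.40
Net pay: $770.00 − $92.40 = $677.60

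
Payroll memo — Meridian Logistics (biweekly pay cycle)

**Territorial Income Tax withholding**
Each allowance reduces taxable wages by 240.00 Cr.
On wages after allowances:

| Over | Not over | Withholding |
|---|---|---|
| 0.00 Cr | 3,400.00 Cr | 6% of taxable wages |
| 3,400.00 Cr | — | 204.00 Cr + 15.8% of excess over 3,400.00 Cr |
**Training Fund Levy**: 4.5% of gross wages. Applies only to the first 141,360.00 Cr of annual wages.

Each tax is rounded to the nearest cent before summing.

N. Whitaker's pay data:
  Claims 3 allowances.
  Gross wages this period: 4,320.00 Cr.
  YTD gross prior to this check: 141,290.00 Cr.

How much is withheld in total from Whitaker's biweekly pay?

Territorial Income Tax: taxable = 4,320.00 Cr − 3×240.00 Cr = 3,600.00 Cr
  204.00 Cr + 15.8% × (3,600.00 Cr − 3,400.00 Cr) = 204.00 Cr + 15.8% × 200.00 Cr = 235.60 Cr
Training Fund Levy: cap 141,360.00 Cr − YTD 141,290.00 Cr = 70.00 Cr subject; 4.5% × 70.00 Cr = 3.15 Cr
Total: 235.60 Cr + 3.15 Cr = 238.75 Cr

238.75 Cr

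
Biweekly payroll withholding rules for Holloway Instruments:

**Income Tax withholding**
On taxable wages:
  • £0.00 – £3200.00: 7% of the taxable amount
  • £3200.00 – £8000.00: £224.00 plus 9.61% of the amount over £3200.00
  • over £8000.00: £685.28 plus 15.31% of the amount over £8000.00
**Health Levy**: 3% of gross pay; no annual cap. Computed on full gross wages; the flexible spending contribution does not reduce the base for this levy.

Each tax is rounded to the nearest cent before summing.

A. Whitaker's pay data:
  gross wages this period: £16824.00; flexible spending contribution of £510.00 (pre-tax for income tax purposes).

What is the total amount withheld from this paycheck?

£2462.87

Income Tax: taxable = £16824.00 − £510.00 = £16314.00
  £685.28 + 15.31% × (£16314.00 − £8000.00) = £685.28 + 15.31% × £8314.00 = £1958.15
Health Levy: 3% × £16824.00 = £504.72
Total: £1958.15 + £504.72 = £2462.87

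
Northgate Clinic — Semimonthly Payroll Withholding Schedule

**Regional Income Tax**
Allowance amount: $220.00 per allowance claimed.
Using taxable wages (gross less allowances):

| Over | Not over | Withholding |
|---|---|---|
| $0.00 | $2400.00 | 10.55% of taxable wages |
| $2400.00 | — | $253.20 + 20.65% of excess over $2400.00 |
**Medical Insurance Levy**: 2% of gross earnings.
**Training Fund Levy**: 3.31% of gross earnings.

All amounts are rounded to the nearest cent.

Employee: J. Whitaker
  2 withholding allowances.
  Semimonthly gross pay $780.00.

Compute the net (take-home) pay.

Regional Income Tax: taxable = $780.00 − 2×$220.00 = $340.00
  10.55% × $340.00 = $35.87
Medical Insurance Levy: 2% × $780.00 = $15.60
Training Fund Levy: 3.31% × $780.00 = $25.82
Total withheld: $35.87 + $15.60 + $25.82 = $77.29
Net pay: $780.00 − $77.29 = $702.71

$702.71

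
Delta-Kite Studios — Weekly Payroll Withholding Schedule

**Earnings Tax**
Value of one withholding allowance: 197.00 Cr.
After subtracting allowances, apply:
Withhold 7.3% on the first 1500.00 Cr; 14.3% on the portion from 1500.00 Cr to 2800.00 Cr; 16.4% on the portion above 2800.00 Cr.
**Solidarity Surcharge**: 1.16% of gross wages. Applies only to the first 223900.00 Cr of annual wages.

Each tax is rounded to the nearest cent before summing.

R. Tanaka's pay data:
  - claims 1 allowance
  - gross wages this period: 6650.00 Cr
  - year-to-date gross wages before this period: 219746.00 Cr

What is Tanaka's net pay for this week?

5707.32 Cr

Earnings Tax: taxable = 6650.00 Cr − 1×197.00 Cr = 6453.00 Cr
  295.40 Cr + 16.4% × (6453.00 Cr − 2800.00 Cr) = 295.40 Cr + 16.4% × 3653.00 Cr = 894.49 Cr
Solidarity Surcharge: cap 223900.00 Cr − YTD 219746.00 Cr = 4154.00 Cr subject; 1.16% × 4154.00 Cr = 48.19 Cr
Total withheld: 894.49 Cr + 48.19 Cr = 942.68 Cr
Net pay: 6650.00 Cr − 942.68 Cr = 5707.32 Cr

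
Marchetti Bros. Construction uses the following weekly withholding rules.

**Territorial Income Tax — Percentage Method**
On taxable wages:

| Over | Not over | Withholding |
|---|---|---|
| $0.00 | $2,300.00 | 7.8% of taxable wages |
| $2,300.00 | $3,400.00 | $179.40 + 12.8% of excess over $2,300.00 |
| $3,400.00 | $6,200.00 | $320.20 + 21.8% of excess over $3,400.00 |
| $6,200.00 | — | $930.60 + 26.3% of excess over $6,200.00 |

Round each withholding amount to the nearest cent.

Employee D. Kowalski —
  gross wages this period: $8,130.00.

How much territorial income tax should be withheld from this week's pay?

$1,438.19

Territorial Income Tax: taxable = $8,130.00
  $930.60 + 26.3% × ($8,130.00 − $6,200.00) = $930.60 + 26.3% × $1,930.00 = $1,438.19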